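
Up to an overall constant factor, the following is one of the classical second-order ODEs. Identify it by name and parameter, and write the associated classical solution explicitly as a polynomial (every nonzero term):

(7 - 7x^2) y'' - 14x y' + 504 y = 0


All three coefficients share the factor 7; dividing through by 7 gives  (1 - x^2) y'' - 2x y' + 72 y = 0.
This matches the Legendre equation (1 - x^2) y'' - 2x y' + n(n+1) y = 0 (note the -2x y' term) with n(n+1) = 72, so n = 8; the polynomial solution is P_8(x).
With y = sum_k a_k x^k, matching x^k gives (k+2)(k+1) a_{k+2} = [k(k+1) - n(n+1)] a_k = (k - 8)(k + 9) a_k. The right side vanishes at k = 8, so the series with the parity of 8 terminates at degree 8.
Standard normalization (P_n(1) = 1): leading coefficient (2n)!/(2^n (n!)^2) = 20922789888000/(256*1625702400) = 6435/128, so a_8 = 6435/128. Work downward with a_k = (k+1)(k+2) a_{k+2} / ((k - 8)(k + 9)):
  a_6 = (7)(8)(6435/128) / ((6 - 8)(6 + 9)) = (45045/16)/(-30) = -3003/32
  a_4 = (5)(6)(-3003/32) / ((4 - 8)(4 + 9)) = (-45045/16)/(-52) = 3465/64
  a_2 = (3)(4)(3465/64) / ((2 - 8)(2 + 9)) = (10395/16)/(-66) = -315/32
  a_0 = (1)(2)(-315/32) / ((0 - 8)(0 + 9)) = (-315/16)/(-72) = 35/128
Hence P_8(x) = 6435 x^8/128 - 3003 x^6/32 + 3465 x^4/64 - 315 x^2/32 + 35/128.

P_8(x); series = 6435 x^8/128 - 3003 x^6/32 + 3465 x^4/64 - 315 x^2/32 + 35/128


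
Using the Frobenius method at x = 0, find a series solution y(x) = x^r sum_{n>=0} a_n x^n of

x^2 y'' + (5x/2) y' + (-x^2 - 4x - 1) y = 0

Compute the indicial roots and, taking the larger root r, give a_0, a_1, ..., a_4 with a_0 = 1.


Write in Frobenius form y'' + (p(x)/x) y' + (q(x)/x^2) y = 0:
  p(x) = 5/2,  q(x) = -x^2 - 4x - 1.
Indicial equation: r(r-1) + (5/2) r + (-1) = 0 -> roots r_1 = 1/2, r_2 = -2.
Take r = r_1 = 1/2. Let y(x) = x^r sum_{n>=0} a_n x^n with a_0 = 1.
Substitute y = x^r sum a_n x^n and match x^{r+n}. The recurrence is
  D(n) a_n - 4 a_{n-1} - 1 a_{n-2} = 0,  where D(n) = (r+n)(r+n-1) + (5/2)(r+n) + (-1).
  a_n = [4 a_{n-1} + 1 a_{n-2}] / D(n).
Since the indicial polynomial factors as (r - r_1)(r - r_2), D(n) = (r_1 + n - r_1)(r_1 + n - r_2) = n(n + 5/2).
Evaluating step by step (a_0 = 1):
  n = 1: D(1) = 1(1 + 5/2) = 7/2; numerator = 4(1) = 4; a_1 = (4)/(7/2) = 8/7
  n = 2: D(2) = 2(2 + 5/2) = 9; numerator = 4(8/7) + 1(1) = 39/7; a_2 = (39/7)/(9) = 13/21
  n = 3: D(3) = 3(3 + 5/2) = 33/2; numerator = 4(13/21) + 1(8/7) = 76/21; a_3 = (76/21)/(33/2) = 152/693
  n = 4: D(4) = 4(4 + 5/2) = 26; numerator = 4(152/693) + 1(13/21) = 1037/693; a_4 = (1037/693)/(26) = 1037/18018

r = 1/2; a_0 = 1; a_1 = 8/7; a_2 = 13/21; a_3 = 152/693; a_4 = 1037/18018


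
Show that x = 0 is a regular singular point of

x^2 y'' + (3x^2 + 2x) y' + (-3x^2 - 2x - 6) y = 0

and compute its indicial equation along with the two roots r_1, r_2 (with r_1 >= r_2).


Divide by x^2 to reach normal form y'' + P_1(x) y' + P_2(x) y = 0 with P_1(x) = 3 + 2/x and P_2(x) = -3 - 2/x - 6/x^2.
x = 0 is a singular point because the y'-coefficient 3 + 2/x has a pole at x = 0 and the y-coefficient -3 - 2/x - 6/x^2 has a pole at x = 0.
It is a regular singular point because x P_1(x) = p(x) = 3x + 2 and x^2 P_2(x) = q(x) = -3x^2 - 2x - 6 are polynomials, hence analytic at x = 0.
p(0) = 2,  q(0) = -6.
Indicial equation: r(r-1) + p(0) r + q(0) = 0, i.e. r^2 + (p(0) - 1) r + q(0) = 0, i.e. r^2 + 1 r - 6 = 0.
Discriminant: (1)^2 - 4(-6) = 25, so r = (-1 ± 5)/2.
Solving: r_1 = 2, r_2 = -3.

indicial: r^2 + 1 r - 6 = 0; roots r_1 = 2, r_2 = -3


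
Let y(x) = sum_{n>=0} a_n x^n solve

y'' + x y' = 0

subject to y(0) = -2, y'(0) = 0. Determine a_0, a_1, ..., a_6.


Ansatz: y(x) = sum_{n>=0} a_n x^n, so y'(x) = sum_{n>=1} n a_n x^(n-1) and y''(x) = sum_{n>=2} n(n-1) a_n x^(n-2).
Substitute into P(x) y'' + Q(x) y' + R(x) y = 0 with P(x) = 1, Q(x) = x, R(x) = 0, and match powers of x.
Initial conditions: a_0 = -2, a_1 = 0.
Setting the coefficient of each power of x to zero and solving order by order (substituting the coefficients already found):
  x^0: 2 a_2 = 0  ->  a_2 = 0
  x^1: 6 a_3 + a_1 = 0  ->  6 a_3 = -a_1 = 0  ->  a_3 = 0
  x^2: 12 a_4 + 2 a_2 = 0  ->  12 a_4 = -2 a_2 = 0  ->  a_4 = 0
  x^3: 20 a_5 + 3 a_3 = 0  ->  20 a_5 = -3 a_3 = 0  ->  a_5 = 0
  x^4: 30 a_6 + 4 a_4 = 0  ->  30 a_6 = -4 a_4 = 0  ->  a_6 = 0
Truncated series: y(x) = -2 + O(x^7).

a_0 = -2; a_1 = 0; a_2 = 0; a_3 = 0; a_4 = 0; a_5 = 0; a_6 = 0


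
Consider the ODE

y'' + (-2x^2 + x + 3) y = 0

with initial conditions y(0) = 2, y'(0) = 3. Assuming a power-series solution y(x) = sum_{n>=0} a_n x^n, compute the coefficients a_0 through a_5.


Ansatz: y(x) = sum_{n>=0} a_n x^n, so y'(x) = sum_{n>=1} n a_n x^(n-1) and y''(x) = sum_{n>=2} n(n-1) a_n x^(n-2).
Substitute into P(x) y'' + Q(x) y' + R(x) y = 0 with P(x) = 1, Q(x) = 0, R(x) = -2x^2 + x + 3, and match powers of x.
Initial conditions: a_0 = 2, a_1 = 3.
Setting the coefficient of each power of x to zero and solving order by order (substituting the coefficients already found):
  x^0: 2 a_2 + 3 a_0 = 0  ->  2 a_2 = -3 a_0 = -6  ->  a_2 = -3
  x^1: 6 a_3 + 3 a_1 + a_0 = 0  ->  6 a_3 = -3 a_1 - a_0 = -11  ->  a_3 = -11/6
  x^2: 12 a_4 + 3 a_2 + a_1 - 2 a_0 = 0  ->  12 a_4 = -3 a_2 - a_1 + 2 a_0 = 10  ->  a_4 = 5/6
  x^3: 20 a_5 + 3 a_3 + a_2 - 2 a_1 = 0  ->  20 a_5 = -3 a_3 - a_2 + 2 a_1 = 29/2  ->  a_5 = 29/40
Truncated series: y(x) = 2 + 3 x - 3 x^2 - (11/6) x^3 + (5/6) x^4 + (29/40) x^5 + O(x^6).

a_0 = 2; a_1 = 3; a_2 = -3; a_3 = -11/6; a_4 = 5/6; a_5 = 29/40


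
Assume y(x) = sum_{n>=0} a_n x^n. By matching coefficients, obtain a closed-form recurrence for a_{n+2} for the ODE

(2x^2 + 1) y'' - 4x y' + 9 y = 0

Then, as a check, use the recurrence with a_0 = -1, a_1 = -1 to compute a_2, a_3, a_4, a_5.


Substitute y = sum_n a_n x^n.
(1 + 2 x^2) y'' contributes (n+2)(n+1) a_{n+2} + 2 n(n-1) a_n at x^n.
-4 x y'(x) contributes -4 n a_n at x^n.
9 y(x) contributes 9 a_n at x^n.
Matching x^n: (n+2)(n+1) a_{n+2} + (2 n(n-1) - 4 n + 9) a_n = 0.
Thus a_{n+2} = (-2 n(n-1) + 4 n - 9) / ((n+1)(n+2)) * a_n.

Check with a_0 = -1, a_1 = -1 (apply the recurrence for n = 0, 1, 2, 3): a_0 = -1, a_1 = -1, a_2 = 9/2, a_3 = 5/6, a_4 = -15/8, a_5 = -3/8.

a_(n+2) = (-2 n(n-1) + 4 n - 9) / ((n+1)(n+2)) * a_n; check: a_0 = -1, a_1 = -1, a_2 = 9/2, a_3 = 5/6, a_4 = -15/8, a_5 = -3/8


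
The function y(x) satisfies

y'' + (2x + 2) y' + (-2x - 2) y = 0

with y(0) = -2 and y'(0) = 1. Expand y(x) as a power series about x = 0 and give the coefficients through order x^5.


Ansatz: y(x) = sum_{n>=0} a_n x^n, so y'(x) = sum_{n>=1} n a_n x^(n-1) and y''(x) = sum_{n>=2} n(n-1) a_n x^(n-2).
Substitute into P(x) y'' + Q(x) y' + R(x) y = 0 with P(x) = 1, Q(x) = 2x + 2, R(x) = -2x - 2, and match powers of x.
Initial conditions: a_0 = -2, a_1 = 1.
Setting the coefficient of each power of x to zero and solving order by order (substituting the coefficients already found):
  x^0: 2 a_2 + 2 a_1 - 2 a_0 = 0  ->  2 a_2 = -2 a_1 + 2 a_0 = -6  ->  a_2 = -3
  x^1: 6 a_3 + 4 a_2 - 2 a_0 = 0  ->  6 a_3 = -4 a_2 + 2 a_0 = 8  ->  a_3 = 4/3
  x^2: 12 a_4 + 6 a_3 + 2 a_2 - 2 a_1 = 0  ->  12 a_4 = -6 a_3 - 2 a_2 + 2 a_1 = 0  ->  a_4 = 0
  x^3: 20 a_5 + 8 a_4 + 4 a_3 - 2 a_2 = 0  ->  20 a_5 = -8 a_4 - 4 a_3 + 2 a_2 = -34/3  ->  a_5 = -17/30
Truncated series: y(x) = -2 + x - 3 x^2 + (4/3) x^3 - (17/30) x^5 + O(x^6).

a_0 = -2; a_1 = 1; a_2 = -3; a_3 = 4/3; a_4 = 0; a_5 = -17/30


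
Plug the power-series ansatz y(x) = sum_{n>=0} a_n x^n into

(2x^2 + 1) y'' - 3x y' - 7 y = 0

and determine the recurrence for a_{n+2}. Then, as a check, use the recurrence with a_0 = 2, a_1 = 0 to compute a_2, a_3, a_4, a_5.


Substitute y = sum_n a_n x^n.
(1 + 2 x^2) y'' contributes (n+2)(n+1) a_{n+2} + 2 n(n-1) a_n at x^n.
-3 x y'(x) contributes -3 n a_n at x^n.
-7 y(x) contributes -7 a_n at x^n.
Matching x^n: (n+2)(n+1) a_{n+2} + (2 n(n-1) - 3 n - 7) a_n = 0.
Thus a_{n+2} = (-2 n(n-1) + 3 n + 7) / ((n+1)(n+2)) * a_n.

Check with a_0 = 2, a_1 = 0 (apply the recurrence for n = 0, 1, 2, 3): a_0 = 2, a_1 = 0, a_2 = 7, a_3 = 0, a_4 = 21/4, a_5 = 0.

a_(n+2) = (-2 n(n-1) + 3 n + 7) / ((n+1)(n+2)) * a_n; check: a_0 = 2, a_1 = 0, a_2 = 7, a_3 = 0, a_4 = 21/4, a_5 = 0


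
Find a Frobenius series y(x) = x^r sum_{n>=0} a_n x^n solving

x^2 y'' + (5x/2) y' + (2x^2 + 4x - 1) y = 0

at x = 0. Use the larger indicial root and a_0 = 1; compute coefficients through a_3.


Write in Frobenius form y'' + (p(x)/x) y' + (q(x)/x^2) y = 0:
  p(x) = 5/2,  q(x) = 2x^2 + 4x - 1.
Indicial equation: r(r-1) + (5/2) r + (-1) = 0 -> roots r_1 = 1/2, r_2 = -2.
Take r = r_1 = 1/2. Let y(x) = x^r sum_{n>=0} a_n x^n with a_0 = 1.
Substitute y = x^r sum a_n x^n and match x^{r+n}. The recurrence is
  D(n) a_n + 4 a_{n-1} + 2 a_{n-2} = 0,  where D(n) = (r+n)(r+n-1) + (5/2)(r+n) + (-1).
  a_n = [-4 a_{n-1} - 2 a_{n-2}] / D(n).
Since the indicial polynomial factors as (r - r_1)(r - r_2), D(n) = (r_1 + n - r_1)(r_1 + n - r_2) = n(n + 5/2).
Evaluating step by step (a_0 = 1):
  n = 1: D(1) = 1(1 + 5/2) = 7/2; numerator = -4(1) = -4; a_1 = (-4)/(7/2) = -8/7
  n = 2: D(2) = 2(2 + 5/2) = 9; numerator = -4(-8/7) - 2(1) = 18/7; a_2 = (18/7)/(9) = 2/7
  n = 3: D(3) = 3(3 + 5/2) = 33/2; numerator = -4(2/7) - 2(-8/7) = 8/7; a_3 = (8/7)/(33/2) = 16/231

r = 1/2; a_0 = 1; a_1 = -8/7; a_2 = 2/7; a_3 = 16/231


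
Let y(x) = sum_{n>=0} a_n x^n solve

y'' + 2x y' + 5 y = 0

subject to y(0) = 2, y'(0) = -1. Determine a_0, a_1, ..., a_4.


Ansatz: y(x) = sum_{n>=0} a_n x^n, so y'(x) = sum_{n>=1} n a_n x^(n-1) and y''(x) = sum_{n>=2} n(n-1) a_n x^(n-2).
Substitute into P(x) y'' + Q(x) y' + R(x) y = 0 with P(x) = 1, Q(x) = 2x, R(x) = 5, and match powers of x.
Initial conditions: a_0 = 2, a_1 = -1.
Setting the coefficient of each power of x to zero and solving order by order (substituting the coefficients already found):
  x^0: 2 a_2 + 5 a_0 = 0  ->  2 a_2 = -5 a_0 = -10  ->  a_2 = -5
  x^1: 6 a_3 + 7 a_1 = 0  ->  6 a_3 = -7 a_1 = 7  ->  a_3 = 7/6
  x^2: 12 a_4 + 9 a_2 = 0  ->  12 a_4 = -9 a_2 = 45  ->  a_4 = 15/4
Truncated series: y(x) = 2 - x - 5 x^2 + (7/6) x^3 + (15/4) x^4 + O(x^5).

a_0 = 2; a_1 = -1; a_2 = -5; a_3 = 7/6; a_4 = 15/4


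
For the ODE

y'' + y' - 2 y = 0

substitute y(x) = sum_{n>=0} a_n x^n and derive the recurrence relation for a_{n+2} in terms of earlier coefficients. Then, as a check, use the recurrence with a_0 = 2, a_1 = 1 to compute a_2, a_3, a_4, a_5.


Substitute y = sum_n a_n x^n.
y''(x) has coefficient (n+2)(n+1) a_{n+2} at x^n;
y'(x) has coefficient (n+1) a_{n+1} at x^n;
-2 y(x) has coefficient -2 a_n at x^n.
Matching x^n: (n+2)(n+1) a_{n+2} + (n+1) a_{n+1} - 2 a_n = 0.
Thus a_{n+2} = [-(n+1) a_{n+1} + 2 a_n] / ((n+1)(n+2)).

Check with a_0 = 2, a_1 = 1 (apply the recurrence for n = 0, 1, 2, 3): a_0 = 2, a_1 = 1, a_2 = 3/2, a_3 = -1/6, a_4 = 7/24, a_5 = -3/40.

a_(n+2) = [-(n+1) a_(n+1) + 2 a_n] / ((n+1)(n+2)); check: a_0 = 2, a_1 = 1, a_2 = 3/2, a_3 = -1/6, a_4 = 7/24, a_5 = -3/40


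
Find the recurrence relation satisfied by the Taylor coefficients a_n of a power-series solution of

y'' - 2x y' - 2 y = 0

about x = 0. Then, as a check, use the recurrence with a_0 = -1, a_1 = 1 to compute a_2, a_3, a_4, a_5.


Substitute y = sum_n a_n x^n.
y''(x) has coefficient (n+2)(n+1) a_{n+2} at x^n;
-2 x y'(x) has coefficient -2 n a_n at x^n (shift);
-2 y(x) has coefficient -2 a_n at x^n.
Matching x^n: (n+2)(n+1) a_{n+2} + (-2n - 2) a_n = 0.
Thus a_{n+2} = (2n + 2) / ((n+1)(n+2)) * a_n.

Check with a_0 = -1, a_1 = 1 (apply the recurrence for n = 0, 1, 2, 3): a_0 = -1, a_1 = 1, a_2 = -1, a_3 = 2/3, a_4 = -1/2, a_5 = 4/15.

a_(n+2) = (2n + 2) / ((n+1)(n+2)) * a_n; check: a_0 = -1, a_1 = 1, a_2 = -1, a_3 = 2/3, a_4 = -1/2, a_5 = 4/15


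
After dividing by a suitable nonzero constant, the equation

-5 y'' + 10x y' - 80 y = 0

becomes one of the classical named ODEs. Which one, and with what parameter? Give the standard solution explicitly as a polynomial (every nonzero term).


All three coefficients share the factor -5; dividing through by -5 gives  y'' - 2x y' + 16 y = 0.
This matches the Hermite equation y'' - 2x y' + 2n y = 0 with 2n = 16, so n = 8; the polynomial solution is H_8(x).
With y = sum_k a_k x^k, matching x^k gives (k+2)(k+1) a_{k+2} = 2(k - n) a_k = 2(k - 8) a_k. The right side vanishes at k = 8, so the series with the parity of 8 terminates at degree 8.
Standard normalization: leading coefficient of H_n is 2^n, so a_8 = 2^8 = 256. Work downward with a_k = (k+1)(k+2) a_{k+2} / (2(k - n)):
  a_6 = (7)(8)(256) / (2(6 - 8)) = 14336/(-4) = -3584
  a_4 = (5)(6)(-3584) / (2(4 - 8)) = -107520/(-8) = 13440
  a_2 = (3)(4)(13440) / (2(2 - 8)) = 161280/(-12) = -13440
  a_0 = (1)(2)(-13440) / (2(0 - 8)) = -26880/(-16) = 1680
Hence H_8(x) = 256 x^8 - 3584 x^6 + 13440 x^4 - 13440 x^2 + 1680.

H_8(x); series = 256 x^8 - 3584 x^6 + 13440 x^4 - 13440 x^2 + 1680


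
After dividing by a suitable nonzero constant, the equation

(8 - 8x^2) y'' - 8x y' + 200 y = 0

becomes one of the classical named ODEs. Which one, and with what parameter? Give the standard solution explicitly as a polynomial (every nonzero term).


All three coefficients share the factor 8; dividing through by 8 gives  (1 - x^2) y'' - x y' + 25 y = 0.
This matches the Chebyshev equation (1 - x^2) y'' - x y' + n^2 y = 0 (note the -x y' term, not -2x y') with n^2 = 25, so n = 5; the polynomial solution is T_5(x).
With y = sum_k a_k x^k, matching x^k gives (k+2)(k+1) a_{k+2} = (k^2 - n^2) a_k = (k - 5)(k + 5) a_k. The right side vanishes at k = 5, so the series with the parity of 5 terminates at degree 5.
Standard normalization: leading coefficient of T_n is 2^(n-1), so a_5 = 2^4 = 16. Work downward with a_k = (k+1)(k+2) a_{k+2} / ((k - 5)(k + 5)):
  a_3 = (4)(5)(16) / ((3 - 5)(3 + 5)) = 320/(-16) = -20
  a_1 = (2)(3)(-20) / ((1 - 5)(1 + 5)) = -120/(-24) = 5
Hence T_5(x) = 16 x^5 - 20 x^3 + 5 x.

T_5(x); series = 16 x^5 - 20 x^3 + 5 x


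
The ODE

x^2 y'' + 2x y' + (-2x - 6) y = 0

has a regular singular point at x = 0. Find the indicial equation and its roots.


Divide by x^2 to reach normal form y'' + P_1(x) y' + P_2(x) y = 0 with P_1(x) = 2/x and P_2(x) = -2/x - 6/x^2.
x = 0 is a singular point because the y'-coefficient 2/x has a pole at x = 0 and the y-coefficient -2/x - 6/x^2 has a pole at x = 0.
It is a regular singular point because x P_1(x) = p(x) = 2 and x^2 P_2(x) = q(x) = -2x - 6 are polynomials, hence analytic at x = 0.
p(0) = 2,  q(0) = -6.
Indicial equation: r(r-1) + p(0) r + q(0) = 0, i.e. r^2 + (p(0) - 1) r + q(0) = 0, i.e. r^2 + 1 r - 6 = 0.
Discriminant: (1)^2 - 4(-6) = 25, so r = (-1 ± 5)/2.
Solving: r_1 = 2, r_2 = -3.

indicial: r^2 + 1 r - 6 = 0; roots r_1 = 2, r_2 = -3


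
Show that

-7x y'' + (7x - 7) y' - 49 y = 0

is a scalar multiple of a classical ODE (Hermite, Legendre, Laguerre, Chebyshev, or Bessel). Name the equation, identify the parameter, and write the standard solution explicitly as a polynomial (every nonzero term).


All three coefficients share the factor -7; dividing through by -7 gives  x y'' + (1 - x) y' + 7 y = 0.
This matches the Laguerre equation x y'' + (1 - x) y' + n y = 0 with n = 7; the polynomial solution is L_7(x).
With y = sum_k a_k x^k, matching x^k gives (k+1)k a_{k+1} + (k+1) a_{k+1} - k a_k + n a_k = 0, i.e. (k+1)^2 a_{k+1} = (k - n) a_k = (k - 7) a_k. The right side vanishes at k = 7, so the series terminates at degree 7.
Standard normalization L_n(0) = 1 gives a_0 = 1. Work upward with a_{k+1} = (k - 7) a_k / (k+1)^2:
  a_1 = (0 - 7)(1) / 1^2 = -7/1 = -7
  a_2 = (1 - 7)(-7) / 2^2 = 42/4 = 21/2
  a_3 = (2 - 7)(21/2) / 3^2 = (-105/2)/9 = -35/6
  a_4 = (3 - 7)(-35/6) / 4^2 = (70/3)/16 = 35/24
  a_5 = (4 - 7)(35/24) / 5^2 = (-35/8)/25 = -7/40
  a_6 = (5 - 7)(-7/40) / 6^2 = (7/20)/36 = 7/720
  a_7 = (6 - 7)(7/720) / 7^2 = (-7/720)/49 = -1/5040
Hence L_7(x) = -x^7/5040 + 7 x^6/720 - 7 x^5/40 + 35 x^4/24 - 35 x^3/6 + 21 x^2/2 - 7 x + 1.

L_7(x); series = -x^7/5040 + 7 x^6/720 - 7 x^5/40 + 35 x^4/24 - 35 x^3/6 + 21 x^2/2 - 7 x + 1


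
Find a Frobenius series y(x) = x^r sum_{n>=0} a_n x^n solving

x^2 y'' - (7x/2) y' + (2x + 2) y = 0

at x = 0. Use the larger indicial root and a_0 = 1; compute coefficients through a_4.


Write in Frobenius form y'' + (p(x)/x) y' + (q(x)/x^2) y = 0:
  p(x) = -7/2,  q(x) = 2x + 2.
Indicial equation: r(r-1) + (-7/2) r + (2) = 0 -> roots r_1 = 4, r_2 = 1/2.
Take r = r_1 = 4. Let y(x) = x^r sum_{n>=0} a_n x^n with a_0 = 1.
Substitute y = x^r sum a_n x^n and match x^{r+n}. The recurrence is
  D(n) a_n + 2 a_{n-1} = 0,  where D(n) = (r+n)(r+n-1) + (-7/2)(r+n) + (2).
  a_n = -2 / D(n) * a_{n-1}.
Since the indicial polynomial factors as (r - r_1)(r - r_2), D(n) = (r_1 + n - r_1)(r_1 + n - r_2) = n(n + 7/2).
Evaluating step by step (a_0 = 1):
  n = 1: D(1) = 1(1 + 7/2) = 9/2; numerator = -2(1) = -2; a_1 = (-2)/(9/2) = -4/9
  n = 2: D(2) = 2(2 + 7/2) = 11; numerator = -2(-4/9) = 8/9; a_2 = (8/9)/(11) = 8/99
  n = 3: D(3) = 3(3 + 7/2) = 39/2; numerator = -2(8/99) = -16/99; a_3 = (-16/99)/(39/2) = -32/3861
  n = 4: D(4) = 4(4 + 7/2) = 30; numerator = -2(-32/3861) = 64/3861; a_4 = (64/3861)/(30) = 32/57915

r = 4; a_0 = 1; a_1 = -4/9; a_2 = 8/99; a_3 = -32/3861; a_4 = 32/57915


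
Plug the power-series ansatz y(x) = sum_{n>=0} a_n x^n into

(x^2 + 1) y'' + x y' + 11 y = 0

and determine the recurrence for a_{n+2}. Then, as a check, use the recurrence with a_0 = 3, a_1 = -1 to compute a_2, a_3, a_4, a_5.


Substitute y = sum_n a_n x^n.
(1 + 1 x^2) y'' contributes (n+2)(n+1) a_{n+2} + n(n-1) a_n at x^n.
x y'(x) contributes n a_n at x^n.
11 y(x) contributes 11 a_n at x^n.
Matching x^n: (n+2)(n+1) a_{n+2} + (n(n-1) + n + 11) a_n = 0.
Thus a_{n+2} = (-n(n-1) - n - 11) / ((n+1)(n+2)) * a_n.

Check with a_0 = 3, a_1 = -1 (apply the recurrence for n = 0, 1, 2, 3): a_0 = 3, a_1 = -1, a_2 = -33/2, a_3 = 2, a_4 = 165/8, a_5 = -2.

a_(n+2) = (-n(n-1) - n - 11) / ((n+1)(n+2)) * a_n; check: a_0 = 3, a_1 = -1, a_2 = -33/2, a_3 = 2, a_4 = 165/8, a_5 = -2


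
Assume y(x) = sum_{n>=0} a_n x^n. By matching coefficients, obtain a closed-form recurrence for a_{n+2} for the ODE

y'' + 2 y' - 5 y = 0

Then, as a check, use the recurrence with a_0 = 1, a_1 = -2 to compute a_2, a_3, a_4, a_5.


Substitute y = sum_n a_n x^n.
y''(x) has coefficient (n+2)(n+1) a_{n+2} at x^n;
2 y'(x) has coefficient 2 (n+1) a_{n+1} at x^n;
-5 y(x) has coefficient -5 a_n at x^n.
Matching x^n: (n+2)(n+1) a_{n+2} + 2 (n+1) a_{n+1} - 5 a_n = 0.
Thus a_{n+2} = [-2 (n+1) a_{n+1} + 5 a_n] / ((n+1)(n+2)).

Check with a_0 = 1, a_1 = -2 (apply the recurrence for n = 0, 1, 2, 3): a_0 = 1, a_1 = -2, a_2 = 9/2, a_3 = -14/3, a_4 = 101/24, a_5 = -57/20.

a_(n+2) = [-2 (n+1) a_(n+1) + 5 a_n] / ((n+1)(n+2)); check: a_0 = 1, a_1 = -2, a_2 = 9/2, a_3 = -14/3, a_4 = 101/24, a_5 = -57/20


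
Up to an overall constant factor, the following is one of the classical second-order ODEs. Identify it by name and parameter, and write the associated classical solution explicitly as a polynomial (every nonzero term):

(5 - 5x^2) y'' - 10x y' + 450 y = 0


All three coefficients share the factor 5; dividing through by 5 gives  (1 - x^2) y'' - 2x y' + 90 y = 0.
This matches the Legendre equation (1 - x^2) y'' - 2x y' + n(n+1) y = 0 (note the -2x y' term) with n(n+1) = 90, so n = 9; the polynomial solution is P_9(x).
With y = sum_k a_k x^k, matching x^k gives (k+2)(k+1) a_{k+2} = [k(k+1) - n(n+1)] a_k = (k - 9)(k + 10) a_k. The right side vanishes at k = 9, so the series with the parity of 9 terminates at degree 9.
Standard normalization (P_n(1) = 1): leading coefficient (2n)!/(2^n (n!)^2) = 6402373705728000/(512*131681894400) = 12155/128, so a_9 = 12155/128. Work downward with a_k = (k+1)(k+2) a_{k+2} / ((k - 9)(k + 10)):
  a_7 = (8)(9)(12155/128) / ((7 - 9)(7 + 10)) = (109395/16)/(-34) = -6435/32
  a_5 = (6)(7)(-6435/32) / ((5 - 9)(5 + 10)) = (-135135/16)/(-60) = 9009/64
  a_3 = (4)(5)(9009/64) / ((3 - 9)(3 + 10)) = (45045/16)/(-78) = -1155/32
  a_1 = (2)(3)(-1155/32) / ((1 - 9)(1 + 10)) = (-3465/16)/(-88) = 315/128
Hence P_9(x) = 12155 x^9/128 - 6435 x^7/32 + 9009 x^5/64 - 1155 x^3/32 + 315 x/128.

P_9(x); series = 12155 x^9/128 - 6435 x^7/32 + 9009 x^5/64 - 1155 x^3/32 + 315 x/128


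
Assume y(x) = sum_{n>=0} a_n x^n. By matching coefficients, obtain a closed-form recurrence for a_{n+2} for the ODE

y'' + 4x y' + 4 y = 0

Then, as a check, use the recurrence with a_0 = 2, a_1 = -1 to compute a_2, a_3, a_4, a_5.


Substitute y = sum_n a_n x^n.
y''(x) has coefficient (n+2)(n+1) a_{n+2} at x^n;
4 x y'(x) has coefficient 4 n a_n at x^n (shift);
4 y(x) has coefficient 4 a_n at x^n.
Matching x^n: (n+2)(n+1) a_{n+2} + (4n + 4) a_n = 0.
Thus a_{n+2} = (-4n - 4) / ((n+1)(n+2)) * a_n.

Check with a_0 = 2, a_1 = -1 (apply the recurrence for n = 0, 1, 2, 3): a_0 = 2, a_1 = -1, a_2 = -4, a_3 = 4/3, a_4 = 4, a_5 = -16/15.

a_(n+2) = (-4n - 4) / ((n+1)(n+2)) * a_n; check: a_0 = 2, a_1 = -1, a_2 = -4, a_3 = 4/3, a_4 = 4, a_5 = -16/15


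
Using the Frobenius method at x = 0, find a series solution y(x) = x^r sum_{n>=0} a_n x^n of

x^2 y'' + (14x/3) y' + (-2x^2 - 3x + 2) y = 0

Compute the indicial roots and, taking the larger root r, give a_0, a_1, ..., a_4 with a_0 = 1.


Write in Frobenius form y'' + (p(x)/x) y' + (q(x)/x^2) y = 0:
  p(x) = 14/3,  q(x) = -2x^2 - 3x + 2.
Indicial equation: r(r-1) + (14/3) r + (2) = 0 -> roots r_1 = -2/3, r_2 = -3.
Take r = r_1 = -2/3. Let y(x) = x^r sum_{n>=0} a_n x^n with a_0 = 1.
Substitute y = x^r sum a_n x^n and match x^{r+n}. The recurrence is
  D(n) a_n - 3 a_{n-1} - 2 a_{n-2} = 0,  where D(n) = (r+n)(r+n-1) + (14/3)(r+n) + (2).
  a_n = [3 a_{n-1} + 2 a_{n-2}] / D(n).
Since the indicial polynomial factors as (r - r_1)(r - r_2), D(n) = (r_1 + n - r_1)(r_1 + n - r_2) = n(n + 7/3).
Evaluating step by step (a_0 = 1):
  n = 1: D(1) = 1(1 + 7/3) = 10/3; numerator = 3(1) = 3; a_1 = (3)/(10/3) = 9/10
  n = 2: D(2) = 2(2 + 7/3) = 26/3; numerator = 3(9/10) + 2(1) = 47/10; a_2 = (47/10)/(26/3) = 141/260
  n = 3: D(3) = 3(3 + 7/3) = 16; numerator = 3(141/260) + 2(9/10) = 891/260; a_3 = (891/260)/(16) = 891/4160
  n = 4: D(4) = 4(4 + 7/3) = 76/3; numerator = 3(891/4160) + 2(141/260) = 1437/832; a_4 = (1437/832)/(76/3) = 4311/63232

r = -2/3; a_0 = 1; a_1 = 9/10; a_2 = 141/260; a_3 = 891/4160; a_4 = 4311/63232


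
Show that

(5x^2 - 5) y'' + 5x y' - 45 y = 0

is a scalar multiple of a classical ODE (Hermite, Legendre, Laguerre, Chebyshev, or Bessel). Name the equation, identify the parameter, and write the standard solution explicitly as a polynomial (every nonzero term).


All three coefficients share the factor -5; dividing through by -5 gives  (1 - x^2) y'' - x y' + 9 y = 0.
This matches the Chebyshev equation (1 - x^2) y'' - x y' + n^2 y = 0 (note the -x y' term, not -2x y') with n^2 = 9, so n = 3; the polynomial solution is T_3(x).
With y = sum_k a_k x^k, matching x^k gives (k+2)(k+1) a_{k+2} = (k^2 - n^2) a_k = (k - 3)(k + 3) a_k. The right side vanishes at k = 3, so the series with the parity of 3 terminates at degree 3.
Standard normalization: leading coefficient of T_n is 2^(n-1), so a_3 = 2^2 = 4. Work downward with a_k = (k+1)(k+2) a_{k+2} / ((k - 3)(k + 3)):
  a_1 = (2)(3)(4) / ((1 - 3)(1 + 3)) = 24/(-8) = -3
Hence T_3(x) = 4 x^3 - 3 x.

T_3(x); series = 4 x^3 - 3 x


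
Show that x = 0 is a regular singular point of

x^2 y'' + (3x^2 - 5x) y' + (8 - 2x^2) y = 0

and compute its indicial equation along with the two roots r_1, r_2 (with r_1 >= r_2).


Divide by x^2 to reach normal form y'' + P_1(x) y' + P_2(x) y = 0 with P_1(x) = 3 - 5/x and P_2(x) = -2 + 8/x^2.
x = 0 is a singular point because the y'-coefficient 3 - 5/x has a pole at x = 0 and the y-coefficient -2 + 8/x^2 has a pole at x = 0.
It is a regular singular point because x P_1(x) = p(x) = 3x - 5 and x^2 P_2(x) = q(x) = 8 - 2x^2 are polynomials, hence analytic at x = 0.
p(0) = -5,  q(0) = 8.
Indicial equation: r(r-1) + p(0) r + q(0) = 0, i.e. r^2 + (p(0) - 1) r + q(0) = 0, i.e. r^2 - 6 r + 8 = 0.
Discriminant: (-6)^2 - 4(8) = 4, so r = (6 ± 2)/2.
Solving: r_1 = 4, r_2 = 2.

indicial: r^2 - 6 r + 8 = 0; roots r_1 = 4, r_2 = 2


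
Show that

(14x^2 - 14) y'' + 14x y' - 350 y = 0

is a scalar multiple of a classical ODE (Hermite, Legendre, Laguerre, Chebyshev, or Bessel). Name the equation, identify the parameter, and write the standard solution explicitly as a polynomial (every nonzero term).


All three coefficients share the factor -14; dividing through by -14 gives  (1 - x^2) y'' - x y' + 25 y = 0.
This matches the Chebyshev equation (1 - x^2) y'' - x y' + n^2 y = 0 (note the -x y' term, not -2x y') with n^2 = 25, so n = 5; the polynomial solution is T_5(x).
With y = sum_k a_k x^k, matching x^k gives (k+2)(k+1) a_{k+2} = (k^2 - n^2) a_k = (k - 5)(k + 5) a_k. The right side vanishes at k = 5, so the series with the parity of 5 terminates at degree 5.
Standard normalization: leading coefficient of T_n is 2^(n-1), so a_5 = 2^4 = 16. Work downward with a_k = (k+1)(k+2) a_{k+2} / ((k - 5)(k + 5)):
  a_3 = (4)(5)(16) / ((3 - 5)(3 + 5)) = 320/(-16) = -20
  a_1 = (2)(3)(-20) / ((1 - 5)(1 + 5)) = -120/(-24) = 5
Hence T_5(x) = 16 x^5 - 20 x^3 + 5 x.

T_5(x); series = 16 x^5 - 20 x^3 + 5 x


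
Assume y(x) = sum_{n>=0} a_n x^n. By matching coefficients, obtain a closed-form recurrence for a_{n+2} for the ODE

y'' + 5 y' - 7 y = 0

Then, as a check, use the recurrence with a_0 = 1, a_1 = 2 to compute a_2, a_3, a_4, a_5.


Substitute y = sum_n a_n x^n.
y''(x) has coefficient (n+2)(n+1) a_{n+2} at x^n;
5 y'(x) has coefficient 5 (n+1) a_{n+1} at x^n;
-7 y(x) has coefficient -7 a_n at x^n.
Matching x^n: (n+2)(n+1) a_{n+2} + 5 (n+1) a_{n+1} - 7 a_n = 0.
Thus a_{n+2} = [-5 (n+1) a_{n+1} + 7 a_n] / ((n+1)(n+2)).

Check with a_0 = 1, a_1 = 2 (apply the recurrence for n = 0, 1, 2, 3): a_0 = 1, a_1 = 2, a_2 = -3/2, a_3 = 29/6, a_4 = -83/12, a_5 = 1033/120.

a_(n+2) = [-5 (n+1) a_(n+1) + 7 a_n] / ((n+1)(n+2)); check: a_0 = 1, a_1 = 2, a_2 = -3/2, a_3 = 29/6, a_4 = -83/12, a_5 = 1033/120


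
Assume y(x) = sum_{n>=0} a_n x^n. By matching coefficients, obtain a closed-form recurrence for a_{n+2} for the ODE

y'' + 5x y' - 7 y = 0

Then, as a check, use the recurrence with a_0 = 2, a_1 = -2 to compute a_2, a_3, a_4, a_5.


Substitute y = sum_n a_n x^n.
y''(x) has coefficient (n+2)(n+1) a_{n+2} at x^n;
5 x y'(x) has coefficient 5 n a_n at x^n (shift);
-7 y(x) has coefficient -7 a_n at x^n.
Matching x^n: (n+2)(n+1) a_{n+2} + (5n - 7) a_n = 0.
Thus a_{n+2} = (-5n + 7) / ((n+1)(n+2)) * a_n.

Check with a_0 = 2, a_1 = -2 (apply the recurrence for n = 0, 1, 2, 3): a_0 = 2, a_1 = -2, a_2 = 7, a_3 = -2/3, a_4 = -7/4, a_5 = 4/15.

a_(n+2) = (-5n + 7) / ((n+1)(n+2)) * a_n; check: a_0 = 2, a_1 = -2, a_2 = 7, a_3 = -2/3, a_4 = -7/4, a_5 = 4/15


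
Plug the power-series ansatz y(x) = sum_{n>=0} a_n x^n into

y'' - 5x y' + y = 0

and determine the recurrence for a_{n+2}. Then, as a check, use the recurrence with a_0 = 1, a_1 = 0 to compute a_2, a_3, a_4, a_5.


Substitute y = sum_n a_n x^n.
y''(x) has coefficient (n+2)(n+1) a_{n+2} at x^n;
-5 x y'(x) has coefficient -5 n a_n at x^n (shift);
y(x) has coefficient 1 a_n at x^n.
Matching x^n: (n+2)(n+1) a_{n+2} + (-5n + 1) a_n = 0.
Thus a_{n+2} = (5n - 1) / ((n+1)(n+2)) * a_n.

Check with a_0 = 1, a_1 = 0 (apply the recurrence for n = 0, 1, 2, 3): a_0 = 1, a_1 = 0, a_2 = -1/2, a_3 = 0, a_4 = -3/8, a_5 = 0.

a_(n+2) = (5n - 1) / ((n+1)(n+2)) * a_n; check: a_0 = 1, a_1 = 0, a_2 = -1/2, a_3 = 0, a_4 = -3/8, a_5 = 0


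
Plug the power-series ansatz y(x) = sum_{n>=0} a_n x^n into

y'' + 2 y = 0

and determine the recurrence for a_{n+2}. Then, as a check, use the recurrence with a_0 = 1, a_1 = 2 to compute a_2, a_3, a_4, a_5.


Substitute y = sum_n a_n x^n into y'' + (const) y = 0.
y''(x) = sum_{n>=0} (n+2)(n+1) a_{n+2} x^n.
The ODE becomes sum_n [(n+2)(n+1) a_{n+2} + 2 a_n] x^n = 0.
Setting each coefficient to zero gives the recurrence:
  (n+2)(n+1) a_{n+2} + 2 a_n = 0,
  a_{n+2} = -2 / ((n+1)(n+2)) a_n.

Check with a_0 = 1, a_1 = 2 (apply the recurrence for n = 0, 1, 2, 3): a_0 = 1, a_1 = 2, a_2 = -1, a_3 = -2/3, a_4 = 1/6, a_5 = 1/15.

a_{n+2} = -2/((n+1)(n+2)) * a_n; check: a_0 = 1, a_1 = 2, a_2 = -1, a_3 = -2/3, a_4 = 1/6, a_5 = 1/15


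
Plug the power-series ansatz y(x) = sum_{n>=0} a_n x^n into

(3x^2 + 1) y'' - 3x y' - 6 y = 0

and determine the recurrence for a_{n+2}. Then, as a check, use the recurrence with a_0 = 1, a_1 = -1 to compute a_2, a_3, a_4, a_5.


Substitute y = sum_n a_n x^n.
(1 + 3 x^2) y'' contributes (n+2)(n+1) a_{n+2} + 3 n(n-1) a_n at x^n.
-3 x y'(x) contributes -3 n a_n at x^n.
-6 y(x) contributes -6 a_n at x^n.
Matching x^n: (n+2)(n+1) a_{n+2} + (3 n(n-1) - 3 n - 6) a_n = 0.
Thus a_{n+2} = (-3 n(n-1) + 3 n + 6) / ((n+1)(n+2)) * a_n.

Check with a_0 = 1, a_1 = -1 (apply the recurrence for n = 0, 1, 2, 3): a_0 = 1, a_1 = -1, a_2 = 3, a_3 = -3/2, a_4 = 3/2, a_5 = 9/40.

a_(n+2) = (-3 n(n-1) + 3 n + 6) / ((n+1)(n+2)) * a_n; check: a_0 = 1, a_1 = -1, a_2 = 3, a_3 = -3/2, a_4 = 3/2, a_5 = 9/40


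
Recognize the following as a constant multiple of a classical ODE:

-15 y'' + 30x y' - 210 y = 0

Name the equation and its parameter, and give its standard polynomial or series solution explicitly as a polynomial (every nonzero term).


All three coefficients share the factor -15; dividing through by -15 gives  y'' - 2x y' + 14 y = 0.
This matches the Hermite equation y'' - 2x y' + 2n y = 0 with 2n = 14, so n = 7; the polynomial solution is H_7(x).
With y = sum_k a_k x^k, matching x^k gives (k+2)(k+1) a_{k+2} = 2(k - n) a_k = 2(k - 7) a_k. The right side vanishes at k = 7, so the series with the parity of 7 terminates at degree 7.
Standard normalization: leading coefficient of H_n is 2^n, so a_7 = 2^7 = 128. Work downward with a_k = (k+1)(k+2) a_{k+2} / (2(k - n)):
  a_5 = (6)(7)(128) / (2(5 - 7)) = 5376/(-4) = -1344
  a_3 = (4)(5)(-1344) / (2(3 - 7)) = -26880/(-8) = 3360
  a_1 = (2)(3)(3360) / (2(1 - 7)) = 20160/(-12) = -1680
Hence H_7(x) = 128 x^7 - 1344 x^5 + 3360 x^3 - 1680 x.

H_7(x); series = 128 x^7 - 1344 x^5 + 3360 x^3 - 1680 x


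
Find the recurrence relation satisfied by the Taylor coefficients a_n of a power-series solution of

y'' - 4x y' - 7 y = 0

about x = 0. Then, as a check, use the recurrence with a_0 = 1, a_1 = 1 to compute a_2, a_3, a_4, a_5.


Substitute y = sum_n a_n x^n.
y''(x) has coefficient (n+2)(n+1) a_{n+2} at x^n;
-4 x y'(x) has coefficient -4 n a_n at x^n (shift);
-7 y(x) has coefficient -7 a_n at x^n.
Matching x^n: (n+2)(n+1) a_{n+2} + (-4n - 7) a_n = 0.
Thus a_{n+2} = (4n + 7) / ((n+1)(n+2)) * a_n.

Check with a_0 = 1, a_1 = 1 (apply the recurrence for n = 0, 1, 2, 3): a_0 = 1, a_1 = 1, a_2 = 7/2, a_3 = 11/6, a_4 = 35/8, a_5 = 209/120.

a_(n+2) = (4n + 7) / ((n+1)(n+2)) * a_n; check: a_0 = 1, a_1 = 1, a_2 = 7/2, a_3 = 11/6, a_4 = 35/8, a_5 = 209/120


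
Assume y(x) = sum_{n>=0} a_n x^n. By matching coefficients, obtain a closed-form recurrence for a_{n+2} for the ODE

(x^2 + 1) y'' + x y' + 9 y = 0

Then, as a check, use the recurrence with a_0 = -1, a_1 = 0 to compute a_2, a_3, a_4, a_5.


Substitute y = sum_n a_n x^n.
(1 + 1 x^2) y'' contributes (n+2)(n+1) a_{n+2} + n(n-1) a_n at x^n.
x y'(x) contributes n a_n at x^n.
9 y(x) contributes 9 a_n at x^n.
Matching x^n: (n+2)(n+1) a_{n+2} + (n(n-1) + n + 9) a_n = 0.
Thus a_{n+2} = (-n(n-1) - n - 9) / ((n+1)(n+2)) * a_n.

Check with a_0 = -1, a_1 = 0 (apply the recurrence for n = 0, 1, 2, 3): a_0 = -1, a_1 = 0, a_2 = 9/2, a_3 = 0, a_4 = -39/8, a_5 = 0.

a_(n+2) = (-n(n-1) - n - 9) / ((n+1)(n+2)) * a_n; check: a_0 = -1, a_1 = 0, a_2 = 9/2, a_3 = 0, a_4 = -39/8, a_5 = 0


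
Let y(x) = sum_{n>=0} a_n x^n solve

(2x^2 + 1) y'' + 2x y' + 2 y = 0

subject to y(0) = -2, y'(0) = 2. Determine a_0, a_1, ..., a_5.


Ansatz: y(x) = sum_{n>=0} a_n x^n, so y'(x) = sum_{n>=1} n a_n x^(n-1) and y''(x) = sum_{n>=2} n(n-1) a_n x^(n-2).
Substitute into P(x) y'' + Q(x) y' + R(x) y = 0 with P(x) = 2x^2 + 1, Q(x) = 2x, R(x) = 2, and match powers of x.
Initial conditions: a_0 = -2, a_1 = 2.
Setting the coefficient of each power of x to zero and solving order by order (substituting the coefficients already found):
  x^0: 2 a_2 + 2 a_0 = 0  ->  2 a_2 = -2 a_0 = 4  ->  a_2 = 2
  x^1: 6 a_3 + 4 a_1 = 0  ->  6 a_3 = -4 a_1 = -8  ->  a_3 = -4/3
  x^2: 12 a_4 + 10 a_2 = 0  ->  12 a_4 = -10 a_2 = -20  ->  a_4 = -5/3
  x^3: 20 a_5 + 20 a_3 = 0  ->  20 a_5 = -20 a_3 = 80/3  ->  a_5 = 4/3
Truncated series: y(x) = -2 + 2 x + 2 x^2 - (4/3) x^3 - (5/3) x^4 + (4/3) x^5 + O(x^6).

a_0 = -2; a_1 = 2; a_2 = 2; a_3 = -4/3; a_4 = -5/3; a_5 = 4/3


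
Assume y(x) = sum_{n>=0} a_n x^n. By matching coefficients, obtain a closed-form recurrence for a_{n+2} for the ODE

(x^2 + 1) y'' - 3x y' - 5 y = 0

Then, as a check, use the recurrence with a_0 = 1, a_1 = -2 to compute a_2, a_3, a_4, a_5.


Substitute y = sum_n a_n x^n.
(1 + 1 x^2) y'' contributes (n+2)(n+1) a_{n+2} + n(n-1) a_n at x^n.
-3 x y'(x) contributes -3 n a_n at x^n.
-5 y(x) contributes -5 a_n at x^n.
Matching x^n: (n+2)(n+1) a_{n+2} + (n(n-1) - 3 n - 5) a_n = 0.
Thus a_{n+2} = (-n(n-1) + 3 n + 5) / ((n+1)(n+2)) * a_n.

Check with a_0 = 1, a_1 = -2 (apply the recurrence for n = 0, 1, 2, 3): a_0 = 1, a_1 = -2, a_2 = 5/2, a_3 = -8/3, a_4 = 15/8, a_5 = -16/15.

a_(n+2) = (-n(n-1) + 3 n + 5) / ((n+1)(n+2)) * a_n; check: a_0 = 1, a_1 = -2, a_2 = 5/2, a_3 = -8/3, a_4 = 15/8, a_5 = -16/15


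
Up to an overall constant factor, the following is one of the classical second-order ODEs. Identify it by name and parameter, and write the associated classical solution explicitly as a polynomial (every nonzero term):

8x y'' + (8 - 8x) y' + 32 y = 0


All three coefficients share the factor 8; dividing through by 8 gives  x y'' + (1 - x) y' + 4 y = 0.
This matches the Laguerre equation x y'' + (1 - x) y' + n y = 0 with n = 4; the polynomial solution is L_4(x).
With y = sum_k a_k x^k, matching x^k gives (k+1)k a_{k+1} + (k+1) a_{k+1} - k a_k + n a_k = 0, i.e. (k+1)^2 a_{k+1} = (k - n) a_k = (k - 4) a_k. The right side vanishes at k = 4, so the series terminates at degree 4.
Standard normalization L_n(0) = 1 gives a_0 = 1. Work upward with a_{k+1} = (k - 4) a_k / (k+1)^2:
  a_1 = (0 - 4)(1) / 1^2 = -4/1 = -4
  a_2 = (1 - 4)(-4) / 2^2 = 12/4 = 3
  a_3 = (2 - 4)(3) / 3^2 = -6/9 = -2/3
  a_4 = (3 - 4)(-2/3) / 4^2 = (2/3)/16 = 1/24
Hence L_4(x) = x^4/24 - 2 x^3/3 + 3 x^2 - 4 x + 1.

L_4(x); series = x^4/24 - 2 x^3/3 + 3 x^2 - 4 x + 1


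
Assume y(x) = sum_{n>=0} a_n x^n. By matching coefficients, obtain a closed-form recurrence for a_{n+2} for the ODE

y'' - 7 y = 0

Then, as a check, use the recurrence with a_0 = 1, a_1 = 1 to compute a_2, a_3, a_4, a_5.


Substitute y = sum_n a_n x^n into y'' + (const) y = 0.
y''(x) = sum_{n>=0} (n+2)(n+1) a_{n+2} x^n.
The ODE becomes sum_n [(n+2)(n+1) a_{n+2} - 7 a_n] x^n = 0.
Setting each coefficient to zero gives the recurrence:
  (n+2)(n+1) a_{n+2} - 7 a_n = 0,
  a_{n+2} = 7 / ((n+1)(n+2)) a_n.

Check with a_0 = 1, a_1 = 1 (apply the recurrence for n = 0, 1, 2, 3): a_0 = 1, a_1 = 1, a_2 = 7/2, a_3 = 7/6, a_4 = 49/24, a_5 = 49/120.

a_{n+2} = 7/((n+1)(n+2)) * a_n; check: a_0 = 1, a_1 = 1, a_2 = 7/2, a_3 = 7/6, a_4 = 49/24, a_5 = 49/120


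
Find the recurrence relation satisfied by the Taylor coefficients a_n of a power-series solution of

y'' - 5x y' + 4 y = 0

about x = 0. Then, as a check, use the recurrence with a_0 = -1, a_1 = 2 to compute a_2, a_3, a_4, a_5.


Substitute y = sum_n a_n x^n.
y''(x) has coefficient (n+2)(n+1) a_{n+2} at x^n;
-5 x y'(x) has coefficient -5 n a_n at x^n (shift);
4 y(x) has coefficient 4 a_n at x^n.
Matching x^n: (n+2)(n+1) a_{n+2} + (-5n + 4) a_n = 0.
Thus a_{n+2} = (5n - 4) / ((n+1)(n+2)) * a_n.

Check with a_0 = -1, a_1 = 2 (apply the recurrence for n = 0, 1, 2, 3): a_0 = -1, a_1 = 2, a_2 = 2, a_3 = 1/3, a_4 = 1, a_5 = 11/60.

a_(n+2) = (5n - 4) / ((n+1)(n+2)) * a_n; check: a_0 = -1, a_1 = 2, a_2 = 2, a_3 = 1/3, a_4 = 1, a_5 = 11/60


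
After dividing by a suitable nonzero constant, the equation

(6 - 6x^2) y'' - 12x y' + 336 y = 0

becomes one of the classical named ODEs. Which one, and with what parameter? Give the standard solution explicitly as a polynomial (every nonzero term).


All three coefficients share the factor 6; dividing through by 6 gives  (1 - x^2) y'' - 2x y' + 56 y = 0.
This matches the Legendre equation (1 - x^2) y'' - 2x y' + n(n+1) y = 0 (note the -2x y' term) with n(n+1) = 56, so n = 7; the polynomial solution is P_7(x).
With y = sum_k a_k x^k, matching x^k gives (k+2)(k+1) a_{k+2} = [k(k+1) - n(n+1)] a_k = (k - 7)(k + 8) a_k. The right side vanishes at k = 7, so the series with the parity of 7 terminates at degree 7.
Standard normalization (P_n(1) = 1): leading coefficient (2n)!/(2^n (n!)^2) = 87178291200/(128*25401600) = 429/16, so a_7 = 429/16. Work downward with a_k = (k+1)(k+2) a_{k+2} / ((k - 7)(k + 8)):
  a_5 = (6)(7)(429/16) / ((5 - 7)(5 + 8)) = (9009/8)/(-26) = -693/16
  a_3 = (4)(5)(-693/16) / ((3 - 7)(3 + 8)) = (-3465/4)/(-44) = 315/16
  a_1 = (2)(3)(315/16) / ((1 - 7)(1 + 8)) = (945/8)/(-54) = -35/16
Hence P_7(x) = 429 x^7/16 - 693 x^5/16 + 315 x^3/16 - 35 x/16.

P_7(x); series = 429 x^7/16 - 693 x^5/16 + 315 x^3/16 - 35 x/16


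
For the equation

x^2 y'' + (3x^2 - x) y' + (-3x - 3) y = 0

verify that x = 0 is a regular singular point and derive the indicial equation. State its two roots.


Divide by x^2 to reach normal form y'' + P_1(x) y' + P_2(x) y = 0 with P_1(x) = 3 - 1/x and P_2(x) = -3/x - 3/x^2.
x = 0 is a singular point because the y'-coefficient 3 - 1/x has a pole at x = 0 and the y-coefficient -3/x - 3/x^2 has a pole at x = 0.
It is a regular singular point because x P_1(x) = p(x) = 3x - 1 and x^2 P_2(x) = q(x) = -3x - 3 are polynomials, hence analytic at x = 0.
p(0) = -1,  q(0) = -3.
Indicial equation: r(r-1) + p(0) r + q(0) = 0, i.e. r^2 + (p(0) - 1) r + q(0) = 0, i.e. r^2 - 2 r - 3 = 0.
Discriminant: (-2)^2 - 4(-3) = 16, so r = (2 ± 4)/2.
Solving: r_1 = 3, r_2 = -1.

indicial: r^2 - 2 r - 3 = 0; roots r_1 = 3, r_2 = -1


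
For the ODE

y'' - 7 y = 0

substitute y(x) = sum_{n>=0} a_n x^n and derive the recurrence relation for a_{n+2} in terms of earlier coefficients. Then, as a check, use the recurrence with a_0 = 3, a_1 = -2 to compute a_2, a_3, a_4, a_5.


Substitute y = sum_n a_n x^n into y'' + (const) y = 0.
y''(x) = sum_{n>=0} (n+2)(n+1) a_{n+2} x^n.
The ODE becomes sum_n [(n+2)(n+1) a_{n+2} - 7 a_n] x^n = 0.
Setting each coefficient to zero gives the recurrence:
  (n+2)(n+1) a_{n+2} - 7 a_n = 0,
  a_{n+2} = 7 / ((n+1)(n+2)) a_n.

Check with a_0 = 3, a_1 = -2 (apply the recurrence for n = 0, 1, 2, 3): a_0 = 3, a_1 = -2, a_2 = 21/2, a_3 = -7/3, a_4 = 49/8, a_5 = -49/60.

a_{n+2} = 7/((n+1)(n+2)) * a_n; check: a_0 = 3, a_1 = -2, a_2 = 21/2, a_3 = -7/3, a_4 = 49/8, a_5 = -49/60


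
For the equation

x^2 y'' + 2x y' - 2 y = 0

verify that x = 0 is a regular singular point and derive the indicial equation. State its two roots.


Divide by x^2 to reach normal form y'' + P_1(x) y' + P_2(x) y = 0 with P_1(x) = 2/x and P_2(x) = -2/x^2.
x = 0 is a singular point because the y'-coefficient 2/x has a pole at x = 0 and the y-coefficient -2/x^2 has a pole at x = 0.
It is a regular singular point because x P_1(x) = p(x) = 2 and x^2 P_2(x) = q(x) = -2 are polynomials, hence analytic at x = 0.
p(0) = 2,  q(0) = -2.
Indicial equation: r(r-1) + p(0) r + q(0) = 0, i.e. r^2 + (p(0) - 1) r + q(0) = 0, i.e. r^2 + 1 r - 2 = 0.
Discriminant: (1)^2 - 4(-2) = 9, so r = (-1 ± 3)/2.
Solving: r_1 = 1, r_2 = -2.

indicial: r^2 + 1 r - 2 = 0; roots r_1 = 1, r_2 = -2


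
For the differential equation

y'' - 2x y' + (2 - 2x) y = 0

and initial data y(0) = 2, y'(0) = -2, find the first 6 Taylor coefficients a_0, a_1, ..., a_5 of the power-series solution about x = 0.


Ansatz: y(x) = sum_{n>=0} a_n x^n, so y'(x) = sum_{n>=1} n a_n x^(n-1) and y''(x) = sum_{n>=2} n(n-1) a_n x^(n-2).
Substitute into P(x) y'' + Q(x) y' + R(x) y = 0 with P(x) = 1, Q(x) = -2x, R(x) = 2 - 2x, and match powers of x.
Initial conditions: a_0 = 2, a_1 = -2.
Setting the coefficient of each power of x to zero and solving order by order (substituting the coefficients already found):
  x^0: 2 a_2 + 2 a_0 = 0  ->  2 a_2 = -2 a_0 = -4  ->  a_2 = -2
  x^1: 6 a_3 - 2 a_0 = 0  ->  6 a_3 = 2 a_0 = 4  ->  a_3 = 2/3
  x^2: 12 a_4 - 2 a_2 - 2 a_1 = 0  ->  12 a_4 = 2 a_2 + 2 a_1 = -8  ->  a_4 = -2/3
  x^3: 20 a_5 - 4 a_3 - 2 a_2 = 0  ->  20 a_5 = 4 a_3 + 2 a_2 = -4/3  ->  a_5 = -1/15
Truncated series: y(x) = 2 - 2 x - 2 x^2 + (2/3) x^3 - (2/3) x^4 - (1/15) x^5 + O(x^6).

a_0 = 2; a_1 = -2; a_2 = -2; a_3 = 2/3; a_4 = -2/3; a_5 = -1/15
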